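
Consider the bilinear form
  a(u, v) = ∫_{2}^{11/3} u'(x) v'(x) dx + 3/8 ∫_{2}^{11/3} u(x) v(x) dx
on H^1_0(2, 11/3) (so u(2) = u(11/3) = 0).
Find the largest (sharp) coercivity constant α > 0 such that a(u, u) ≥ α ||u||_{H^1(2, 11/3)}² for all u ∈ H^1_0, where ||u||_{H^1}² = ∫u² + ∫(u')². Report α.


α = 3*(25 + 24*π^2)/(8*(25 + 9*π^2))

Coercivity of a(·,·) on H^1_0(2, 11/3) means a(u, u) ≥ α ||u||_{H^1}² for every u ∈ H^1_0.
The interval has length L = 5/3, and Poincaré/coercivity depend only on L. Here a(u, u) = ∫(u')² + (3/8)·∫u².
Here 0 < c = 3/8 < 1. The condition a(u,u) ≥ α||u||_{H^1}² reads (1−α)∫(u')² ≥ (α−c)∫u². Any admissible α is ≤ 1 (rapidly oscillating u have ∫u²/∫(u')² → 0), and α = 1 would force 0 ≥ (1−c)∫u², impossible since c < 1; so 1−α > 0. By the sharp Poincaré inequality on H^1_0 of an interval of length L, ∫(u')² ≥ (π/L)²∫u² with equality for the first sine mode sin(π(x−x₀)/L) (x₀ the left endpoint), so the inequality holds for all u iff (1−α)(π/L)² ≥ α − c, i.e. α ≤ ((π/L)² + c)/((π/L)² + 1) = (1 + c(L/π)²)/(1 + (L/π)²). With (π/L)² = 9*π^2/25 and c = 3/8, the largest admissible constant is α = ((π/L)² + c)/((π/L)² + 1).
Simplifying, α = 3*(25 + 24*π^2)/(8*(25 + 9*π^2)).


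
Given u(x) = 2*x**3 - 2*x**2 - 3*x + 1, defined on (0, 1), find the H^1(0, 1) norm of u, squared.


||u||_{H^1}^2 = 1138/105

The H^1 norm (squared) on an interval (0, L) is
  ||u||_{H^1}^2 = ∫_0^L u(x)^2 dx + ∫_0^L u'(x)^2 dx.
Compute u'(x) = 6*x**2 - 4*x - 3.
Then u(x)^2 = 4*x**6 - 8*x**5 - 8*x**4 + 16*x**3 + 5*x**2 - 6*x + 1 and u'(x)^2 = 36*x**4 - 48*x**3 - 20*x**2 + 24*x + 9.
Integrate each monomial from 0 to 1 using ∫_0^1 c·x^n dx = c·1^(n+1)/(n+1):
  ∫_0^1 u(x)^2 dx = ∫_0^1 (4*x^6 - 8*x^5 - 8*x^4 + 16*x^3 + 5*x^2 - 6*x + 1) dx. Term by term:
    ∫_0^1 4*x^6 dx = 4/7;  ∫_0^1 -8*x^5 dx = -4/3;  ∫_0^1 -8*x^4 dx = -8/5;
    ∫_0^1 16*x^3 dx = 4;  ∫_0^1 5*x^2 dx = 5/3;  ∫_0^1 -6*x dx = -3;
    ∫_0^1 1 dx = 1.
  Sum: 4/7 − 4/3 − 8/5 + 4 + 5/3 − 3 + 1 = 137/105.
  ∫_0^1 u'(x)^2 dx = ∫_0^1 (36*x^4 - 48*x^3 - 20*x^2 + 24*x + 9) dx. Term by term:
    ∫_0^1 36*x^4 dx = 36/5;  ∫_0^1 -48*x^3 dx = -12;  ∫_0^1 -20*x^2 dx = -20/3;
    ∫_0^1 24*x dx = 12;  ∫_0^1 9 dx = 9.
  Sum: 36/5 − 12 − 20/3 + 12 + 9 = 143/15.
Adding: ||u||_{H^1}^2 = 137/105 + 143/15 = 1138/105.


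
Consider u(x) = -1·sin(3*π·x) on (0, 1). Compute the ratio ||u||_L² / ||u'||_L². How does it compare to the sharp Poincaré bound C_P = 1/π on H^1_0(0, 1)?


||u||_L² / ||u'||_L² = 1/(3*π) < C_P = 1/π.

u(x) = -1·sin(3*π·x), so u'(x) = -3*π*cos(3*π*x).
Writing u(x) = A·sin(kπx/L) with A = -1 and k = 3, use ∫_0^L sin²(kπx/L) dx = L/2 and ∫_0^L cos²(kπx/L) dx = L/2.
u² = 1·sin²(3*π·x) and (u')² = 9*π^2·cos²(3*π·x), and each of sin², cos² integrates to L/2 = 1/2 over (0, 1).
∫_0^1 u² dx = 1/2, so ||u||_L² = sqrt(2)/2.
∫_0^1 (u')² dx = 9*π^2/2, so ||u'||_L² = 3*sqrt(2)*π/2.
Ratio ||u||_L² / ||u'||_L² = 1/(3*π).
Sharp Poincaré constant on H^1_0(0, 1) is C_P = L/π = 1/π, achieved by sin(π·x).
This is the k = 3 harmonic; the ratio L/(kπ) is strictly less than C_P = L/π, consistent with the sharp inequality ||u||_L² ≤ C_P ||u'||_L².


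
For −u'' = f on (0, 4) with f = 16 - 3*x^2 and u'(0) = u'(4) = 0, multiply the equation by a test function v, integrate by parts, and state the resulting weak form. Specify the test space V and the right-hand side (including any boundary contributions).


V = H^1(0, 4) (no boundary constraint on v; u is determined up to an additive constant); weak form: ∫_0^4 u'v' dx = ∫_0^4 (16 - 3*x^2) v dx for all v ∈ V.

Multiply both sides by a test function v and integrate from 0 to 4:
  ∫_0^4 −u''(x) v(x) dx = ∫_0^4 f(x) v(x) dx.
Integrate the LHS by parts once:
  ∫_0^4 −u'' v dx = −[u'(x) v(x)]_0^4 + ∫_0^4 u'(x) v'(x) dx.
Thus ∫_0^4 u'(x) v'(x) dx = ∫_0^4 f(x) v(x) dx + [u'(x) v(x)]_0^4.
Choose V so that boundary terms are either known or forced to vanish.
u has homogeneous Neumann: u'(0) = u'(4) = 0. So [u' v]_0^4 = 0·v(4) − 0·v(0) = 0 for any v; take V = H^1(0, 4).
Weak formulation: find u (satisfying any essential BC) such that ∫_0^4 u'(x) v'(x) dx = ∫_0^4 f v dx for all v ∈ V (homogeneous Neumann, so boundary terms vanish).
Substituting f(x) = 16 - 3*x^2, the right-hand side is ∫_0^4 (16 - 3*x^2) v dx.
Compatibility check (pure Neumann): taking v ≡ 1 ∈ V gives 0 = ∫_0^4 f dx + (0) − (0), i.e. ∫_0^4 f dx must equal u'(0) − u'(4) = 0. Indeed ∫_0^4 (16 - 3*x^2) dx = 0, so the data are compatible. The solution is then unique only up to an additive constant (fix it e.g. by requiring ∫_0^4 u dx = 0).


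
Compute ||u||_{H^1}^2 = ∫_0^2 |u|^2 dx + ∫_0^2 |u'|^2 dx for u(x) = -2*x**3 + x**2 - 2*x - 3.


||u||_{H^1}^2 = 7514/21

The H^1 norm (squared) on an interval (0, L) is
  ||u||_{H^1}^2 = ∫_0^L u(x)^2 dx + ∫_0^L u'(x)^2 dx.
Compute u'(x) = -6*x**2 + 2*x - 2.
Then u(x)^2 = 4*x**6 - 4*x**5 + 9*x**4 + 8*x**3 - 2*x**2 + 12*x + 9 and u'(x)^2 = 36*x**4 - 24*x**3 + 28*x**2 - 8*x + 4.
Integrate each monomial from 0 to 2 using ∫_0^2 c·x^n dx = c·2^(n+1)/(n+1):
  ∫_0^2 u(x)^2 dx = ∫_0^2 (4*x^6 - 4*x^5 + 9*x^4 + 8*x^3 - 2*x^2 + 12*x + 9) dx. Term by term:
    ∫_0^2 4*x^6 dx = 512/7;  ∫_0^2 -4*x^5 dx = -128/3;  ∫_0^2 9*x^4 dx = 288/5;
    ∫_0^2 8*x^3 dx = 32;  ∫_0^2 -2*x^2 dx = -16/3;  ∫_0^2 12*x dx = 24;
    ∫_0^2 9 dx = 18.
  Sum: 512/7 − 128/3 + 288/5 + 32 − 16/3 + 24 + 18 = 5486/35.
  ∫_0^2 u'(x)^2 dx = ∫_0^2 (36*x^4 - 24*x^3 + 28*x^2 - 8*x + 4) dx. Term by term:
    ∫_0^2 36*x^4 dx = 1152/5;  ∫_0^2 -24*x^3 dx = -96;  ∫_0^2 28*x^2 dx = 224/3;
    ∫_0^2 -8*x dx = -16;  ∫_0^2 4 dx = 8.
  Sum: 1152/5 − 96 + 224/3 − 16 + 8 = 3016/15.
Adding: ||u||_{H^1}^2 = 5486/35 + 3016/15 = 7514/21.


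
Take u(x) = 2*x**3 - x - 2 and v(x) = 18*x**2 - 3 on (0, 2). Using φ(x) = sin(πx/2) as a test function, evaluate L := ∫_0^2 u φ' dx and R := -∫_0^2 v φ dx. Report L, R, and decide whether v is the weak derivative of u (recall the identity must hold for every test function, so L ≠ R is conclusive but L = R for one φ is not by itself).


LHS = -44/π + 192/π^3, RHS = -132/π + 576/π^3. No, v is not the weak derivative of u.

u(x) = 2*x**3 - x - 2, classical derivative u'(x) = 6*x**2 - 1.
φ(x) = sin(πx/2), so φ'(x) = π*cos(π*x/2)/2.
Note φ(0) = φ(2) = 0, so the boundary term u·φ vanishes.
LHS = ∫_0^2 u(x) φ'(x) dx = ∫_0^2 (π*x^3*cos(π*x/2) - π*x*cos(π*x/2)/2 - π*cos(π*x/2)) dx. Term by term:
  ∫_0^2 -π*cos(π*x/2) dx = 0;  ∫_0^2 π*x^3*cos(π*x/2) dx = -48/π + 192/π^3;  ∫_0^2 -π*x*cos(π*x/2)/2 dx = 4/π.
Sum: 0 + -48/π + 192/π^3 + 4/π = -44/π + 192/π^3.
So LHS = -44/π + 192/π^3.
∫_0^2 v(x) φ(x) dx = ∫_0^2 (18*x^2*sin(π*x/2) - 3*sin(π*x/2)) dx. Term by term:
  ∫_0^2 -3*sin(π*x/2) dx = -12/π;  ∫_0^2 18*x^2*sin(π*x/2) dx = -576/π^3 + 144/π.
Sum: -12/π + -576/π^3 + 144/π = -576/π^3 + 132/π.
So RHS = -∫_0^2 v(x) φ(x) dx = -132/π + 576/π^3.
LHS − RHS = -384/π^3 + 88/π ≠ 0, so the identity fails.
(For a valid weak derivative the identity must hold for EVERY test function, in particular this one. The failure shows v is NOT the weak derivative of u.)
Correct weak derivative would be u'(x) = 6*x**2 - 1.


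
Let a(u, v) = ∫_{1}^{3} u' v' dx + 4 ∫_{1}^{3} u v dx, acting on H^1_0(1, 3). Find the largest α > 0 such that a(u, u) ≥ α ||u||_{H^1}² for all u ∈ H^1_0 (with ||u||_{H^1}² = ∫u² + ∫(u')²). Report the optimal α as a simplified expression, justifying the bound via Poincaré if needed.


α = 1

Coercivity of a(·,·) on H^1_0(1, 3) means a(u, u) ≥ α ||u||_{H^1}² for every u ∈ H^1_0.
The interval has length L = 2, and Poincaré/coercivity depend only on L. Here a(u, u) = ∫(u')² + (4)·∫u².
Here c = 4 ≥ 1, so a(u,u) = ∫(u')² + c∫u² ≥ ∫(u')² + ∫u² = ||u||_{H^1}², i.e. α = 1 works. No larger α is possible: a(u,u) ≥ α||u||_{H^1}² means (1−α)∫(u')² ≥ (α−c)∫u², and for the modes u_n = sin(nπ(x−x₀)/L) (x₀ the left endpoint) one has ∫u_n²/∫(u_n')² = (L/(nπ))² → 0, so a(u_n,u_n)/||u_n||_{H^1}² → 1. Hence the optimal constant is α = 1.
Therefore α = 1.


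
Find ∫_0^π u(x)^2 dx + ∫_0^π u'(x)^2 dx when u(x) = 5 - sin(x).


||u||_{H^1(0,π)}^2 = -20 + 26*π

u'(x) = -cos(x).
Expand u² and (u')² and integrate term by term on (0, π), using: for integers n ≥ 1, ∫_0^π sin²(nx) dx = ∫_0^π cos²(nx) dx = π/2; for n ≠ n', ∫_0^π sin(nx)sin(n'x) dx = ∫_0^π cos(nx)cos(n'x) dx = 0; and by product-to-sum, ∫_0^π sin(nx)cos(n'x) dx = ½∫_0^π [sin((n+n')x) + sin((n−n')x)] dx, which is 0 when n+n' is even and 2n/(n²−n'²) when n+n' is odd (it need not vanish on (0, π)). For the constant mode: ∫_0^π 1 dx = π, ∫_0^π cos(nx) dx = 0, ∫_0^π sin(nx) dx = (1−(−1)^n)/n.
  u² squared terms: (5)²·∫1 dx = 25·π = 25*π;  (-1)²·∫sin(x)² dx = 1·π/2 = π/2.
  u² cross terms: 2·(5)·(-1)·∫1·sin(x) dx = -10·(2) = -20.
  So ∫_0^π u² dx = 25*π + π/2 − 20 = -20 + 51*π/2.
  (u')² squared terms: (-1)²·∫cos(x)² dx = 1·π/2 = π/2.
  So ∫_0^π (u')² dx = π/2.
||u||_{H^1}^2 = (-20 + 51*π/2) + (π/2) = -20 + 26*π.


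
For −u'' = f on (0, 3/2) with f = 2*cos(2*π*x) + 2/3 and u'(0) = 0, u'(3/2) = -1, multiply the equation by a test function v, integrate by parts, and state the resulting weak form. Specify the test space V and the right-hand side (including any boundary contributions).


V = H^1(0, 3/2) (v unrestricted at boundary; u is determined up to an additive constant); weak form: ∫_0^3/2 u'v' dx = ∫_0^3/2 (2*cos(2*π*x) + 2/3) v dx − v(3/2) for all v ∈ V.

Multiply both sides by a test function v and integrate from 0 to 3/2:
  ∫_0^3/2 −u''(x) v(x) dx = ∫_0^3/2 f(x) v(x) dx.
Integrate the LHS by parts once:
  ∫_0^3/2 −u'' v dx = −[u'(x) v(x)]_0^3/2 + ∫_0^3/2 u'(x) v'(x) dx.
Thus ∫_0^3/2 u'(x) v'(x) dx = ∫_0^3/2 f(x) v(x) dx + [u'(x) v(x)]_0^3/2.
Choose V so that boundary terms are either known or forced to vanish.
u has inhomogeneous Neumann u'(0) = 0, u'(3/2) = -1. [u' v]_0^3/2 = (-1)·v(3/2) − (0)·v(0) = − v(3/2). Take V = H^1(0, 3/2); boundary term becomes part of RHS.
Weak formulation: find u (satisfying any essential BC) such that ∫_0^3/2 u'(x) v'(x) dx = ∫_0^3/2 f v dx − v(3/2) for all v ∈ V (Neumann data are natural BCs: they enter the RHS as boundary terms).
Substituting f(x) = 2*cos(2*π*x) + 2/3, the right-hand side is ∫_0^3/2 (2*cos(2*π*x) + 2/3) v dx − v(3/2).
Compatibility check (pure Neumann): taking v ≡ 1 ∈ V gives 0 = ∫_0^3/2 f dx + (-1) − (0), i.e. ∫_0^3/2 f dx must equal u'(0) − u'(3/2) = 1. Indeed ∫_0^3/2 (2*cos(2*π*x) + 2/3) dx = 1, so the data are compatible. The solution is then unique only up to an additive constant (fix it e.g. by requiring ∫_0^3/2 u dx = 0).


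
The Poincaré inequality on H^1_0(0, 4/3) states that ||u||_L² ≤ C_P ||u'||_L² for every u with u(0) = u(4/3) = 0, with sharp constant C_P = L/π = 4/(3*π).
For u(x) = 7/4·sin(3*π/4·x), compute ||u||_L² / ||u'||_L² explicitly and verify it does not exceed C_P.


||u||_L² / ||u'||_L² = 4/(3*π) = C_P.

u(x) = 7/4·sin(3*π/4·x), so u'(x) = 21*π*cos(3*π*x/4)/16.
Writing u(x) = A·sin(kπx/L) with A = 7/4 and k = 1, use ∫_0^L sin²(kπx/L) dx = L/2 and ∫_0^L cos²(kπx/L) dx = L/2.
u² = 49/16·sin²(3*π/4·x) and (u')² = 441*π^2/256·cos²(3*π/4·x), and each of sin², cos² integrates to L/2 = 2/3 over (0, 4/3).
∫_0^4/3 u² dx = 49/24, so ||u||_L² = 7*sqrt(6)/12.
∫_0^4/3 (u')² dx = 147*π^2/128, so ||u'||_L² = 7*sqrt(6)*π/16.
Ratio ||u||_L² / ||u'||_L² = 4/(3*π).
Sharp Poincaré constant on H^1_0(0, 4/3) is C_P = L/π = 4/(3*π), achieved by sin(3*π/4·x).
This is the k = 1 eigenfunction (up to amplitude), so the ratio equals the sharp Poincaré constant exactly.


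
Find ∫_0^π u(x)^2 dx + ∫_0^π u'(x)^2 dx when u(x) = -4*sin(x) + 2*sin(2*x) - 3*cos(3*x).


||u||_{H^1(0,π)}^2 = 96 + 71*π

u'(x) = 9*sin(3*x) - 4*cos(x) + 4*cos(2*x).
Expand u² and (u')² and integrate term by term on (0, π), using: for integers n ≥ 1, ∫_0^π sin²(nx) dx = ∫_0^π cos²(nx) dx = π/2; for n ≠ n', ∫_0^π sin(nx)sin(n'x) dx = ∫_0^π cos(nx)cos(n'x) dx = 0; and by product-to-sum, ∫_0^π sin(nx)cos(n'x) dx = ½∫_0^π [sin((n+n')x) + sin((n−n')x)] dx, which is 0 when n+n' is even and 2n/(n²−n'²) when n+n' is odd (it need not vanish on (0, π)).
  u² squared terms: (-4)²·∫sin(x)² dx = 16·π/2 = 8*π;  (-3)²·∫cos(3x)² dx = 9·π/2 = 9*π/2;  (2)²·∫sin(2x)² dx = 4·π/2 = 2*π.
  u² cross terms: 2·(-4)·(-3)·∫sin(x)·cos(3x) dx = 24·(0) = 0;  2·(-4)·(2)·∫sin(x)·sin(2x) dx = -16·(0) = 0;  2·(-3)·(2)·∫cos(3x)·sin(2x) dx = -12·(-4/5) = 48/5.
  So ∫_0^π u² dx = 8*π + 9*π/2 + 2*π + 0 + 0 + 48/5 = 48/5 + 29*π/2.
  (u')² squared terms: (-4)²·∫cos(x)² dx = 16·π/2 = 8*π;  (4)²·∫cos(2x)² dx = 16·π/2 = 8*π;  (9)²·∫sin(3x)² dx = 81·π/2 = 81*π/2.
  (u')² cross terms: 2·(-4)·(4)·∫cos(x)·cos(2x) dx = -32·(0) = 0;  2·(-4)·(9)·∫cos(x)·sin(3x) dx = -72·(0) = 0;  2·(4)·(9)·∫cos(2x)·sin(3x) dx = 72·(6/5) = 432/5.
  So ∫_0^π (u')² dx = 8*π + 8*π + 81*π/2 + 0 + 0 + 432/5 = 432/5 + 113*π/2.
||u||_{H^1}^2 = (48/5 + 29*π/2) + (432/5 + 113*π/2) = 96 + 71*π.


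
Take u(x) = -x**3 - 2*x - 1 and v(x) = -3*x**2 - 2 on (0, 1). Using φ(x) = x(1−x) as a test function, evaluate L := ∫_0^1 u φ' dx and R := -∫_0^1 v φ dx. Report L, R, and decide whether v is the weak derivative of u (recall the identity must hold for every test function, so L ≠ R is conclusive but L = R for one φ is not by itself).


LHS = 29/60, RHS = 29/60. Yes, v = u' weakly.

u(x) = -x**3 - 2*x - 1, classical derivative u'(x) = -3*x**2 - 2.
φ(x) = x(1−x), so φ'(x) = 1 - 2*x.
Note φ(0) = φ(1) = 0, so the boundary term u·φ vanishes.
LHS = ∫_0^1 u(x) φ'(x) dx = ∫_0^1 (2*x^4 - x^3 + 4*x^2 - 1) dx. Term by term:
  ∫_0^1 2*x^4 dx = 2/5;  ∫_0^1 -x^3 dx = -1/4;  ∫_0^1 4*x^2 dx = 4/3;
  ∫_0^1 -1 dx = -1.
Sum: 2/5 − 1/4 + 4/3 − 1 = 29/60.
So LHS = 29/60.
∫_0^1 v(x) φ(x) dx = ∫_0^1 (3*x^4 - 3*x^3 + 2*x^2 - 2*x) dx. Term by term:
  ∫_0^1 3*x^4 dx = 3/5;  ∫_0^1 -3*x^3 dx = -3/4;  ∫_0^1 2*x^2 dx = 2/3;
  ∫_0^1 -2*x dx = -1.
Sum: 3/5 − 3/4 + 2/3 − 1 = -29/60.
So RHS = -∫_0^1 v(x) φ(x) dx = 29/60.
LHS = RHS, so the identity holds for this test φ.
Moreover u is smooth here and v(x) = u'(x) = -3*x**2 - 2 pointwise, so the identity holds for every test function. Hence v is the weak derivative of u.


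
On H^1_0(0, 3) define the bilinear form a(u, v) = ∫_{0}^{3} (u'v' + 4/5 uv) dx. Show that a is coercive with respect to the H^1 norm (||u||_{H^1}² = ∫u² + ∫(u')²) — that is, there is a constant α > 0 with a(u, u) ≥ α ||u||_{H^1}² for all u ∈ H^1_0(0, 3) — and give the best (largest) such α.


α = (36/5 + π^2)/(9 + π^2)

Coercivity of a(·,·) on H^1_0(0, 3) means a(u, u) ≥ α ||u||_{H^1}² for every u ∈ H^1_0.
The interval has length L = 3, and Poincaré/coercivity depend only on L. Here a(u, u) = ∫(u')² + (4/5)·∫u².
Here 0 < c = 4/5 < 1. The condition a(u,u) ≥ α||u||_{H^1}² reads (1−α)∫(u')² ≥ (α−c)∫u². Any admissible α is ≤ 1 (rapidly oscillating u have ∫u²/∫(u')² → 0), and α = 1 would force 0 ≥ (1−c)∫u², impossible since c < 1; so 1−α > 0. By the sharp Poincaré inequality on H^1_0 of an interval of length L, ∫(u')² ≥ (π/L)²∫u² with equality for the first sine mode sin(π(x−x₀)/L) (x₀ the left endpoint), so the inequality holds for all u iff (1−α)(π/L)² ≥ α − c, i.e. α ≤ ((π/L)² + c)/((π/L)² + 1) = (1 + c(L/π)²)/(1 + (L/π)²). With (π/L)² = π^2/9 and c = 4/5, the largest admissible constant is α = ((π/L)² + c)/((π/L)² + 1).
Simplifying, α = (36/5 + π^2)/(9 + π^2).


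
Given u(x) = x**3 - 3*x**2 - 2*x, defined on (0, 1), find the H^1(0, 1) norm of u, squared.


||u||_{H^1}^2 = 2234/105

The H^1 norm (squared) on an interval (0, L) is
  ||u||_{H^1}^2 = ∫_0^L u(x)^2 dx + ∫_0^L u'(x)^2 dx.
Compute u'(x) = 3*x**2 - 6*x - 2.
Then u(x)^2 = x**6 - 6*x**5 + 5*x**4 + 12*x**3 + 4*x**2 and u'(x)^2 = 9*x**4 - 36*x**3 + 24*x**2 + 24*x + 4.
Integrate each monomial from 0 to 1 using ∫_0^1 c·x^n dx = c·1^(n+1)/(n+1):
  ∫_0^1 u(x)^2 dx = ∫_0^1 (x^6 - 6*x^5 + 5*x^4 + 12*x^3 + 4*x^2) dx. Term by term:
    ∫_0^1 x^6 dx = 1/7;  ∫_0^1 -6*x^5 dx = -1;  ∫_0^1 5*x^4 dx = 1;
    ∫_0^1 12*x^3 dx = 3;  ∫_0^1 4*x^2 dx = 4/3.
  Sum: 1/7 − 1 + 1 + 3 + 4/3 = 94/21.
  ∫_0^1 u'(x)^2 dx = ∫_0^1 (9*x^4 - 36*x^3 + 24*x^2 + 24*x + 4) dx. Term by term:
    ∫_0^1 9*x^4 dx = 9/5;  ∫_0^1 -36*x^3 dx = -9;  ∫_0^1 24*x^2 dx = 8;
    ∫_0^1 24*x dx = 12;  ∫_0^1 4 dx = 4.
  Sum: 9/5 − 9 + 8 + 12 + 4 = 84/5.
Adding: ||u||_{H^1}^2 = 94/21 + 84/5 = 2234/105.


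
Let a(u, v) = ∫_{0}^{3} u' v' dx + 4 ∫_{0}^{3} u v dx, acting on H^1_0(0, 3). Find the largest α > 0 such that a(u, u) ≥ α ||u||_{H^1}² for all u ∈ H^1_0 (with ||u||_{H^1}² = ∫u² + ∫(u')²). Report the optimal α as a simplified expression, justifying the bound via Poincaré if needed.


α = 1

Coercivity of a(·,·) on H^1_0(0, 3) means a(u, u) ≥ α ||u||_{H^1}² for every u ∈ H^1_0.
The interval has length L = 3, and Poincaré/coercivity depend only on L. Here a(u, u) = ∫(u')² + (4)·∫u².
Here c = 4 ≥ 1, so a(u,u) = ∫(u')² + c∫u² ≥ ∫(u')² + ∫u² = ||u||_{H^1}², i.e. α = 1 works. No larger α is possible: a(u,u) ≥ α||u||_{H^1}² means (1−α)∫(u')² ≥ (α−c)∫u², and for the modes u_n = sin(nπ(x−x₀)/L) (x₀ the left endpoint) one has ∫u_n²/∫(u_n')² = (L/(nπ))² → 0, so a(u_n,u_n)/||u_n||_{H^1}² → 1. Hence the optimal constant is α = 1.
Therefore α = 1.


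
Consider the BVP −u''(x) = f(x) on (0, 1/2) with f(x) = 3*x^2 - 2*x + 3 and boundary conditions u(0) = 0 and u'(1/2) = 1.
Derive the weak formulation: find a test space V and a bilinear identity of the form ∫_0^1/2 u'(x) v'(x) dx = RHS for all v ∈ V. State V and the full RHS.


V = {v ∈ H^1(0, 1/2) : v(0) = 0} (test functions vanish at x = 0 where u is specified); weak form: ∫_0^1/2 u'v' dx = ∫_0^1/2 (3*x^2 - 2*x + 3) v dx + v(1/2) for all v ∈ V.

Multiply both sides by a test function v and integrate from 0 to 1/2:
  ∫_0^1/2 −u''(x) v(x) dx = ∫_0^1/2 f(x) v(x) dx.
Integrate the LHS by parts once:
  ∫_0^1/2 −u'' v dx = −[u'(x) v(x)]_0^1/2 + ∫_0^1/2 u'(x) v'(x) dx.
Thus ∫_0^1/2 u'(x) v'(x) dx = ∫_0^1/2 f(x) v(x) dx + [u'(x) v(x)]_0^1/2.
Choose V so that boundary terms are either known or forced to vanish.
Mixed BC: u(0) = 0 (Dirichlet) and u'(1/2) = 1 (Neumann). Define V = {v ∈ H^1(0, 1/2) : v(0) = 0}. Then [u' v]_0^1/2 = u'(1/2)·v(1/2) − u'(0)·0 = v(1/2).
Weak formulation: find u (satisfying any essential BC) such that ∫_0^1/2 u'(x) v'(x) dx = ∫_0^1/2 f v dx + v(1/2) for all v ∈ V (Dirichlet at 0 absorbed into V; Neumann datum at x = 1/2 contributes the boundary term).
Substituting f(x) = 3*x^2 - 2*x + 3, the right-hand side is ∫_0^1/2 (3*x^2 - 2*x + 3) v dx + v(1/2).


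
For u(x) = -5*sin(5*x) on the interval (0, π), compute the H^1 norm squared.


||u||_{H^1(0,π)}^2 = 325*π

u'(x) = -25*cos(5*x).
Expand u² and (u')² and integrate term by term on (0, π), using: for integers n ≥ 1, ∫_0^π sin²(nx) dx = ∫_0^π cos²(nx) dx = π/2; for n ≠ n', ∫_0^π sin(nx)sin(n'x) dx = ∫_0^π cos(nx)cos(n'x) dx = 0; and by product-to-sum, ∫_0^π sin(nx)cos(n'x) dx = ½∫_0^π [sin((n+n')x) + sin((n−n')x)] dx, which is 0 when n+n' is even and 2n/(n²−n'²) when n+n' is odd (it need not vanish on (0, π)).
  u² squared terms: (-5)²·∫sin(5x)² dx = 25·π/2 = 25*π/2.
  So ∫_0^π u² dx = 25*π/2.
  (u')² squared terms: (-25)²·∫cos(5x)² dx = 625·π/2 = 625*π/2.
  So ∫_0^π (u')² dx = 625*π/2.
||u||_{H^1}^2 = (25*π/2) + (625*π/2) = 325*π.


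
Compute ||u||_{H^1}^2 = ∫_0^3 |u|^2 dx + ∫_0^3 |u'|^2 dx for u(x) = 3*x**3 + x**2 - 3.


||u||_{H^1}^2 = 552969/70

The H^1 norm (squared) on an interval (0, L) is
  ||u||_{H^1}^2 = ∫_0^L u(x)^2 dx + ∫_0^L u'(x)^2 dx.
Compute u'(x) = 9*x**2 + 2*x.
Then u(x)^2 = 9*x**6 + 6*x**5 + x**4 - 18*x**3 - 6*x**2 + 9 and u'(x)^2 = 81*x**4 + 36*x**3 + 4*x**2.
Integrate each monomial from 0 to 3 using ∫_0^3 c·x^n dx = c·3^(n+1)/(n+1):
  ∫_0^3 u(x)^2 dx = ∫_0^3 (9*x^6 + 6*x^5 + x^4 - 18*x^3 - 6*x^2 + 9) dx. Term by term:
    ∫_0^3 9*x^6 dx = 19683/7;  ∫_0^3 6*x^5 dx = 729;  ∫_0^3 x^4 dx = 243/5;
    ∫_0^3 -18*x^3 dx = -729/2;  ∫_0^3 -6*x^2 dx = -54;  ∫_0^3 9 dx = 27.
  Sum: 19683/7 + 729 + 243/5 − 729/2 − 54 + 27 = 223857/70.
  ∫_0^3 u'(x)^2 dx = ∫_0^3 (81*x^4 + 36*x^3 + 4*x^2) dx. Term by term:
    ∫_0^3 81*x^4 dx = 19683/5;  ∫_0^3 36*x^3 dx = 729;  ∫_0^3 4*x^2 dx = 36.
  Sum: 19683/5 + 729 + 36 = 23508/5.
Adding: ||u||_{H^1}^2 = 223857/70 + 23508/5 = 552969/70.


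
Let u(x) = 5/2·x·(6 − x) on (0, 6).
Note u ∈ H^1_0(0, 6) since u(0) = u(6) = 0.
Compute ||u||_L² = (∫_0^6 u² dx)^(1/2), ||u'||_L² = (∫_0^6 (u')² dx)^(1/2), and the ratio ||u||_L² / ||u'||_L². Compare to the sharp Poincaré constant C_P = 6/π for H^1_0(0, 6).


||u||_L² / ||u'||_L² = 3*sqrt(10)/5 < C_P = 6/π.

u(x) = 5/2·x·(6 − x), so u'(x) = 15 - 5*x.
u(x) = 5/2·x·(6 − x) vanishes at x = 0 and x = 6, so u ∈ H^1_0(0, 6). Differentiate via the product rule and integrate the resulting polynomials term by term.
  ∫_0^6 u² dx = ∫_0^6 (25*x^4/4 - 75*x^3 + 225*x^2) dx. Term by term:
    ∫_0^6 25*x^4/4 dx = 9720;  ∫_0^6 -75*x^3 dx = -24300;  ∫_0^6 225*x^2 dx = 16200.
  Sum: 9720 − 24300 + 16200 = 1620.
  ∫_0^6 (u')² dx = ∫_0^6 (25*x^2 - 150*x + 225) dx. Term by term:
    ∫_0^6 25*x^2 dx = 1800;  ∫_0^6 -150*x dx = -2700;  ∫_0^6 225 dx = 1350.
  Sum: 1800 − 2700 + 1350 = 450.
∫_0^6 u² dx = 1620, so ||u||_L² = 18*sqrt(5).
∫_0^6 (u')² dx = 450, so ||u'||_L² = 15*sqrt(2).
Ratio ||u||_L² / ||u'||_L² = 3*sqrt(10)/5.
Sharp Poincaré constant on H^1_0(0, 6) is C_P = L/π = 6/π, achieved by sin(π/6·x).
A polynomial bump cannot attain the sharp Poincaré constant (only the first sine eigenfunction does), so the ratio is strictly less than C_P, consistent with ||u||_L² ≤ C_P ||u'||_L².


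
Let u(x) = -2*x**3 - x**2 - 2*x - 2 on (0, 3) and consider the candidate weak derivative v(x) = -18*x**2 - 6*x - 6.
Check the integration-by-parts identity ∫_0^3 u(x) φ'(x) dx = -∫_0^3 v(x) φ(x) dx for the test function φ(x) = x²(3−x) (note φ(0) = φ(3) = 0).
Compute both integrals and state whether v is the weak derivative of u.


LHS = 918/5, RHS = 2754/5. No, v is not the weak derivative of u.

u(x) = -2*x**3 - x**2 - 2*x - 2, classical derivative u'(x) = -6*x**2 - 2*x - 2.
φ(x) = x²(3−x), so φ'(x) = 3*x*(2 - x).
Note φ(0) = φ(3) = 0, so the boundary term u·φ vanishes.
LHS = ∫_0^3 u(x) φ'(x) dx = ∫_0^3 (6*x^5 - 9*x^4 - 6*x^2 - 12*x) dx. Term by term:
  ∫_0^3 6*x^5 dx = 729;  ∫_0^3 -9*x^4 dx = -2187/5;  ∫_0^3 -6*x^2 dx = -54;
  ∫_0^3 -12*x dx = -54.
Sum: 729 − 2187/5 − 54 − 54 = 918/5.
So LHS = 918/5.
∫_0^3 v(x) φ(x) dx = ∫_0^3 (18*x^5 - 48*x^4 - 12*x^3 - 18*x^2) dx. Term by term:
  ∫_0^3 18*x^5 dx = 2187;  ∫_0^3 -48*x^4 dx = -11664/5;  ∫_0^3 -12*x^3 dx = -243;
  ∫_0^3 -18*x^2 dx = -162.
Sum: 2187 − 11664/5 − 243 − 162 = -2754/5.
So RHS = -∫_0^3 v(x) φ(x) dx = 2754/5.
LHS − RHS = -1836/5 ≠ 0, so the identity fails.
(For a valid weak derivative the identity must hold for EVERY test function, in particular this one. The failure shows v is NOT the weak derivative of u.)
Correct weak derivative would be u'(x) = -6*x**2 - 2*x - 2.


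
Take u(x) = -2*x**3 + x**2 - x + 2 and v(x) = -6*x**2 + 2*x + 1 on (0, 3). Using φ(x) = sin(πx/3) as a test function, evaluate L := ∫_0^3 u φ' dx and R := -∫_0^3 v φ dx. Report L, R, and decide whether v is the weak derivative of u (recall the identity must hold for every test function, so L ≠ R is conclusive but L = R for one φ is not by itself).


LHS = -648/π^3 + 150/π, RHS = -648/π^3 + 138/π. No, v is not the weak derivative of u.

u(x) = -2*x**3 + x**2 - x + 2, classical derivative u'(x) = -6*x**2 + 2*x - 1.
φ(x) = sin(πx/3), so φ'(x) = π*cos(π*x/3)/3.
Note φ(0) = φ(3) = 0, so the boundary term u·φ vanishes.
LHS = ∫_0^3 u(x) φ'(x) dx = ∫_0^3 (-2*π*x^3*cos(π*x/3)/3 + π*x^2*cos(π*x/3)/3 - π*x*cos(π*x/3)/3 + 2*π*cos(π*x/3)/3) dx. Term by term:
  ∫_0^3 2*π*cos(π*x/3)/3 dx = 0;  ∫_0^3 -2*π*x^3*cos(π*x/3)/3 dx = -648/π^3 + 162/π;  ∫_0^3 -π*x*cos(π*x/3)/3 dx = 6/π;
  ∫_0^3 π*x^2*cos(π*x/3)/3 dx = -18/π.
Sum: 0 + -648/π^3 + 162/π + 6/π − 18/π = -648/π^3 + 150/π.
So LHS = -648/π^3 + 150/π.
∫_0^3 v(x) φ(x) dx = ∫_0^3 (-6*x^2*sin(π*x/3) + 2*x*sin(π*x/3) + sin(π*x/3)) dx. Term by term:
  ∫_0^3 -6*x^2*sin(π*x/3) dx = -162/π + 648/π^3;  ∫_0^3 2*x*sin(π*x/3) dx = 18/π;  ∫_0^3 sin(π*x/3) dx = 6/π.
Sum: -162/π + 648/π^3 + 18/π + 6/π = -138/π + 648/π^3.
So RHS = -∫_0^3 v(x) φ(x) dx = -648/π^3 + 138/π.
LHS − RHS = 12/π ≠ 0, so the identity fails.
(For a valid weak derivative the identity must hold for EVERY test function, in particular this one. The failure shows v is NOT the weak derivative of u.)
Correct weak derivative would be u'(x) = -6*x**2 + 2*x - 1.


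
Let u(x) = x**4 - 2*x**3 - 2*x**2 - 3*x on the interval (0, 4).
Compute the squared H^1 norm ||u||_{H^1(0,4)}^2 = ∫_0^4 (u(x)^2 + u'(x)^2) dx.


||u||_{H^1}^2 = 651100/63

The H^1 norm (squared) on an interval (0, L) is
  ||u||_{H^1}^2 = ∫_0^L u(x)^2 dx + ∫_0^L u'(x)^2 dx.
Compute u'(x) = 4*x**3 - 6*x**2 - 4*x - 3.
Then u(x)^2 = x**8 - 4*x**7 + 2*x**5 + 16*x**4 + 12*x**3 + 9*x**2 and u'(x)^2 = 16*x**6 - 48*x**5 + 4*x**4 + 24*x**3 + 52*x**2 + 24*x + 9.
Integrate each monomial from 0 to 4 using ∫_0^4 c·x^n dx = c·4^(n+1)/(n+1):
  ∫_0^4 u(x)^2 dx = ∫_0^4 (x^8 - 4*x^7 + 2*x^5 + 16*x^4 + 12*x^3 + 9*x^2) dx. Term by term:
    ∫_0^4 x^8 dx = 262144/9;  ∫_0^4 -4*x^7 dx = -32768;  ∫_0^4 2*x^5 dx = 4096/3;
    ∫_0^4 16*x^4 dx = 16384/5;  ∫_0^4 12*x^3 dx = 768;  ∫_0^4 9*x^2 dx = 192.
  Sum: 262144/9 − 32768 + 4096/3 + 16384/5 + 768 + 192 = 88256/45.
  ∫_0^4 u'(x)^2 dx = ∫_0^4 (16*x^6 - 48*x^5 + 4*x^4 + 24*x^3 + 52*x^2 + 24*x + 9) dx. Term by term:
    ∫_0^4 16*x^6 dx = 262144/7;  ∫_0^4 -48*x^5 dx = -32768;  ∫_0^4 4*x^4 dx = 4096/5;
    ∫_0^4 24*x^3 dx = 1536;  ∫_0^4 52*x^2 dx = 3328/3;  ∫_0^4 24*x dx = 192;
    ∫_0^4 9 dx = 36.
  Sum: 262144/7 − 32768 + 4096/5 + 1536 + 3328/3 + 192 + 36 = 879236/105.
Adding: ||u||_{H^1}^2 = 88256/45 + 879236/105 = 651100/63.


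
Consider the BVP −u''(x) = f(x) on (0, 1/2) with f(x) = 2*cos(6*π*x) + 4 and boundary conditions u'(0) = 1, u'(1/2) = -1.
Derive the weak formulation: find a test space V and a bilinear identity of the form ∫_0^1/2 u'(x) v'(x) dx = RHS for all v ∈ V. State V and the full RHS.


V = H^1(0, 1/2) (v unrestricted at boundary; u is determined up to an additive constant); weak form: ∫_0^1/2 u'v' dx = ∫_0^1/2 (2*cos(6*π*x) + 4) v dx − v(1/2) − v(0) for all v ∈ V.

Multiply both sides by a test function v and integrate from 0 to 1/2:
  ∫_0^1/2 −u''(x) v(x) dx = ∫_0^1/2 f(x) v(x) dx.
Integrate the LHS by parts once:
  ∫_0^1/2 −u'' v dx = −[u'(x) v(x)]_0^1/2 + ∫_0^1/2 u'(x) v'(x) dx.
Thus ∫_0^1/2 u'(x) v'(x) dx = ∫_0^1/2 f(x) v(x) dx + [u'(x) v(x)]_0^1/2.
Choose V so that boundary terms are either known or forced to vanish.
u has inhomogeneous Neumann u'(0) = 1, u'(1/2) = -1. [u' v]_0^1/2 = (-1)·v(1/2) − (1)·v(0) = − v(1/2) − v(0). Take V = H^1(0, 1/2); boundary term becomes part of RHS.
Weak formulation: find u (satisfying any essential BC) such that ∫_0^1/2 u'(x) v'(x) dx = ∫_0^1/2 f v dx − v(1/2) − v(0) for all v ∈ V (Neumann data are natural BCs: they enter the RHS as boundary terms).
Substituting f(x) = 2*cos(6*π*x) + 4, the right-hand side is ∫_0^1/2 (2*cos(6*π*x) + 4) v dx − v(1/2) − v(0).
Compatibility check (pure Neumann): taking v ≡ 1 ∈ V gives 0 = ∫_0^1/2 f dx + (-1) − (1), i.e. ∫_0^1/2 f dx must equal u'(0) − u'(1/2) = 2. Indeed ∫_0^1/2 (2*cos(6*π*x) + 4) dx = 2, so the data are compatible. The solution is then unique only up to an additive constant (fix it e.g. by requiring ∫_0^1/2 u dx = 0).


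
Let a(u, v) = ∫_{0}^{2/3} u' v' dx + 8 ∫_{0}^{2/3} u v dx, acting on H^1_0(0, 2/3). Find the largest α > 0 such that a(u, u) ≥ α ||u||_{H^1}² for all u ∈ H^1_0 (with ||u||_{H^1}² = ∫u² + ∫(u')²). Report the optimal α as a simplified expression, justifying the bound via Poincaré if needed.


α = 1

Coercivity of a(·,·) on H^1_0(0, 2/3) means a(u, u) ≥ α ||u||_{H^1}² for every u ∈ H^1_0.
The interval has length L = 2/3, and Poincaré/coercivity depend only on L. Here a(u, u) = ∫(u')² + (8)·∫u².
Here c = 8 ≥ 1, so a(u,u) = ∫(u')² + c∫u² ≥ ∫(u')² + ∫u² = ||u||_{H^1}², i.e. α = 1 works. No larger α is possible: a(u,u) ≥ α||u||_{H^1}² means (1−α)∫(u')² ≥ (α−c)∫u², and for the modes u_n = sin(nπ(x−x₀)/L) (x₀ the left endpoint) one has ∫u_n²/∫(u_n')² = (L/(nπ))² → 0, so a(u_n,u_n)/||u_n||_{H^1}² → 1. Hence the optimal constant is α = 1.
Therefore α = 1.


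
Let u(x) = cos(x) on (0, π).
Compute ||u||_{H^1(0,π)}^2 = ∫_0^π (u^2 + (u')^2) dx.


||u||_{H^1(0,π)}^2 = π

u'(x) = -sin(x).
Expand u² and (u')² and integrate term by term on (0, π), using: for integers n ≥ 1, ∫_0^π sin²(nx) dx = ∫_0^π cos²(nx) dx = π/2; for n ≠ n', ∫_0^π sin(nx)sin(n'x) dx = ∫_0^π cos(nx)cos(n'x) dx = 0; and by product-to-sum, ∫_0^π sin(nx)cos(n'x) dx = ½∫_0^π [sin((n+n')x) + sin((n−n')x)] dx, which is 0 when n+n' is even and 2n/(n²−n'²) when n+n' is odd (it need not vanish on (0, π)).
  u² squared terms: (1)²·∫cos(x)² dx = 1·π/2 = π/2.
  So ∫_0^π u² dx = π/2.
  (u')² squared terms: (-1)²·∫sin(x)² dx = 1·π/2 = π/2.
  So ∫_0^π (u')² dx = π/2.
||u||_{H^1}^2 = (π/2) + (π/2) = π.


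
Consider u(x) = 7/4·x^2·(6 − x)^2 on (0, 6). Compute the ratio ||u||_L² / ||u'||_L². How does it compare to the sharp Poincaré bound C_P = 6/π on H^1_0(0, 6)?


||u||_L² / ||u'||_L² = sqrt(3) < C_P = 6/π.

u(x) = 7/4·x^2·(6 − x)^2, so u'(x) = 7*x*(x - 6)*(x - 3).
u(x) = 7/4·x^2·(6 − x)^2 vanishes at x = 0 and x = 6, so u ∈ H^1_0(0, 6). Differentiate via the product rule and integrate the resulting polynomials term by term.
  ∫_0^6 u² dx = ∫_0^6 (49*x^8/16 - 147*x^7/2 + 1323*x^6/2 - 2646*x^5 + 3969*x^4) dx. Term by term:
    ∫_0^6 49*x^8/16 dx = 3429216;  ∫_0^6 -147*x^7/2 dx = -15431472;  ∫_0^6 1323*x^6/2 dx = 26453952;
    ∫_0^6 -2646*x^5 dx = -20575296;  ∫_0^6 3969*x^4 dx = 30862944/5.
  Sum: 3429216 − 15431472 + 26453952 − 20575296 + 30862944/5 = 244944/5.
  ∫_0^6 (u')² dx = ∫_0^6 (49*x^6 - 882*x^5 + 5733*x^4 - 15876*x^3 + 15876*x^2) dx. Term by term:
    ∫_0^6 49*x^6 dx = 1959552;  ∫_0^6 -882*x^5 dx = -6858432;  ∫_0^6 5733*x^4 dx = 44579808/5;
    ∫_0^6 -15876*x^3 dx = -5143824;  ∫_0^6 15876*x^2 dx = 1143072.
  Sum: 1959552 − 6858432 + 44579808/5 − 5143824 + 1143072 = 81648/5.
∫_0^6 u² dx = 244944/5, so ||u||_L² = 108*sqrt(105)/5.
∫_0^6 (u')² dx = 81648/5, so ||u'||_L² = 108*sqrt(35)/5.
Ratio ||u||_L² / ||u'||_L² = sqrt(3).
Sharp Poincaré constant on H^1_0(0, 6) is C_P = L/π = 6/π, achieved by sin(π/6·x).
A polynomial bump cannot attain the sharp Poincaré constant (only the first sine eigenfunction does), so the ratio is strictly less than C_P, consistent with ||u||_L² ≤ C_P ||u'||_L².


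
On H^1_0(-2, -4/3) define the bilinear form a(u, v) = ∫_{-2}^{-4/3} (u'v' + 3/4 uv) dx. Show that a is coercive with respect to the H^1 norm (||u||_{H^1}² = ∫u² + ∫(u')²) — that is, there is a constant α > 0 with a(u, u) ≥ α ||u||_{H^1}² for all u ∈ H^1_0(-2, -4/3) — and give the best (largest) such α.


α = 3*(1 + 3*π^2)/(4 + 9*π^2)

Coercivity of a(·,·) on H^1_0(-2, -4/3) means a(u, u) ≥ α ||u||_{H^1}² for every u ∈ H^1_0.
The interval has length L = 2/3, and Poincaré/coercivity depend only on L. Here a(u, u) = ∫(u')² + (3/4)·∫u².
Here 0 < c = 3/4 < 1. The condition a(u,u) ≥ α||u||_{H^1}² reads (1−α)∫(u')² ≥ (α−c)∫u². Any admissible α is ≤ 1 (rapidly oscillating u have ∫u²/∫(u')² → 0), and α = 1 would force 0 ≥ (1−c)∫u², impossible since c < 1; so 1−α > 0. By the sharp Poincaré inequality on H^1_0 of an interval of length L, ∫(u')² ≥ (π/L)²∫u² with equality for the first sine mode sin(π(x−x₀)/L) (x₀ the left endpoint), so the inequality holds for all u iff (1−α)(π/L)² ≥ α − c, i.e. α ≤ ((π/L)² + c)/((π/L)² + 1) = (1 + c(L/π)²)/(1 + (L/π)²). With (π/L)² = 9*π^2/4 and c = 3/4, the largest admissible constant is α = ((π/L)² + c)/((π/L)² + 1).
Simplifying, α = 3*(1 + 3*π^2)/(4 + 9*π^2).


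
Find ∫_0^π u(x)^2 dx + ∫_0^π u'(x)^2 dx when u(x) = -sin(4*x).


||u||_{H^1(0,π)}^2 = 17*π/2

u'(x) = -4*cos(4*x).
Expand u² and (u')² and integrate term by term on (0, π), using: for integers n ≥ 1, ∫_0^π sin²(nx) dx = ∫_0^π cos²(nx) dx = π/2; for n ≠ n', ∫_0^π sin(nx)sin(n'x) dx = ∫_0^π cos(nx)cos(n'x) dx = 0; and by product-to-sum, ∫_0^π sin(nx)cos(n'x) dx = ½∫_0^π [sin((n+n')x) + sin((n−n')x)] dx, which is 0 when n+n' is even and 2n/(n²−n'²) when n+n' is odd (it need not vanish on (0, π)).
  u² squared terms: (-1)²·∫sin(4x)² dx = 1·π/2 = π/2.
  So ∫_0^π u² dx = π/2.
  (u')² squared terms: (-4)²·∫cos(4x)² dx = 16·π/2 = 8*π.
  So ∫_0^π (u')² dx = 8*π.
||u||_{H^1}^2 = (π/2) + (8*π) = 17*π/2.


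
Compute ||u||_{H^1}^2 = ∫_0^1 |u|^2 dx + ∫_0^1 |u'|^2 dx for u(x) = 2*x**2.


||u||_{H^1}^2 = 92/15

The H^1 norm (squared) on an interval (0, L) is
  ||u||_{H^1}^2 = ∫_0^L u(x)^2 dx + ∫_0^L u'(x)^2 dx.
Compute u'(x) = 4*x.
Then u(x)^2 = 4*x**4 and u'(x)^2 = 16*x**2.
Integrate each monomial from 0 to 1 using ∫_0^1 c·x^n dx = c·1^(n+1)/(n+1):
  ∫_0^1 u(x)^2 dx = ∫_0^1 (4*x^4) dx. Term by term:
    ∫_0^1 4*x^4 dx = 4/5.
  ∫_0^1 u'(x)^2 dx = ∫_0^1 (16*x^2) dx. Term by term:
    ∫_0^1 16*x^2 dx = 16/3.
Adding: ||u||_{H^1}^2 = 4/5 + 16/3 = 92/15.


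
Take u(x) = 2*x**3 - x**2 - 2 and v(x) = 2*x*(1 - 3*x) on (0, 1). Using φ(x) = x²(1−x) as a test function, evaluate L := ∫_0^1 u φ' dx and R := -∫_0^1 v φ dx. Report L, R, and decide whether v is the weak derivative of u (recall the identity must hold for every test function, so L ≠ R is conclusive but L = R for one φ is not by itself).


LHS = -1/10, RHS = 1/10. No, v is not the weak derivative of u.

u(x) = 2*x**3 - x**2 - 2, classical derivative u'(x) = 6*x**2 - 2*x.
φ(x) = x²(1−x), so φ'(x) = x*(2 - 3*x).
Note φ(0) = φ(1) = 0, so the boundary term u·φ vanishes.
LHS = ∫_0^1 u(x) φ'(x) dx = ∫_0^1 (-6*x^5 + 7*x^4 - 2*x^3 + 6*x^2 - 4*x) dx. Term by term:
  ∫_0^1 -6*x^5 dx = -1;  ∫_0^1 7*x^4 dx = 7/5;  ∫_0^1 -2*x^3 dx = -1/2;
  ∫_0^1 6*x^2 dx = 2;  ∫_0^1 -4*x dx = -2.
Sum: -1 + 7/5 − 1/2 + 2 − 2 = -1/10.
So LHS = -1/10.
∫_0^1 v(x) φ(x) dx = ∫_0^1 (6*x^5 - 8*x^4 + 2*x^3) dx. Term by term:
  ∫_0^1 6*x^5 dx = 1;  ∫_0^1 -8*x^4 dx = -8/5;  ∫_0^1 2*x^3 dx = 1/2.
Sum: 1 − 8/5 + 1/2 = -1/10.
So RHS = -∫_0^1 v(x) φ(x) dx = 1/10.
LHS − RHS = -1/5 ≠ 0, so the identity fails.
(For a valid weak derivative the identity must hold for EVERY test function, in particular this one. The failure shows v is NOT the weak derivative of u.)
Correct weak derivative would be u'(x) = 6*x**2 - 2*x.


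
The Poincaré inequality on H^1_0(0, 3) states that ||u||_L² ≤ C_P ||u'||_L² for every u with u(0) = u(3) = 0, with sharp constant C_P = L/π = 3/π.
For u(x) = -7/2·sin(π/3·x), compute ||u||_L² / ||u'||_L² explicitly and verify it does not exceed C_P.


||u||_L² / ||u'||_L² = 3/π = C_P.

u(x) = -7/2·sin(π/3·x), so u'(x) = -7*π*cos(π*x/3)/6.
Writing u(x) = A·sin(kπx/L) with A = -7/2 and k = 1, use ∫_0^L sin²(kπx/L) dx = L/2 and ∫_0^L cos²(kπx/L) dx = L/2.
u² = 49/4·sin²(π/3·x) and (u')² = 49*π^2/36·cos²(π/3·x), and each of sin², cos² integrates to L/2 = 3/2 over (0, 3).
∫_0^3 u² dx = 147/8, so ||u||_L² = 7*sqrt(6)/4.
∫_0^3 (u')² dx = 49*π^2/24, so ||u'||_L² = 7*sqrt(6)*π/12.
Ratio ||u||_L² / ||u'||_L² = 3/π.
Sharp Poincaré constant on H^1_0(0, 3) is C_P = L/π = 3/π, achieved by sin(π/3·x).
This is the k = 1 eigenfunction (up to amplitude), so the ratio equals the sharp Poincaré constant exactly.


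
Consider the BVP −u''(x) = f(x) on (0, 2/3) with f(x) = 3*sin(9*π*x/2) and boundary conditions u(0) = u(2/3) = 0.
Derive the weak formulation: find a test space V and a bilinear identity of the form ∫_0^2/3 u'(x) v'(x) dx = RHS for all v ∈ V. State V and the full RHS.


V = H^1_0(0, 2/3) (so v(0) = v(2/3) = 0); weak form: ∫_0^2/3 u'v' dx = ∫_0^2/3 (3*sin(9*π*x/2)) v dx for all v ∈ V.

Multiply both sides by a test function v and integrate from 0 to 2/3:
  ∫_0^2/3 −u''(x) v(x) dx = ∫_0^2/3 f(x) v(x) dx.
Integrate the LHS by parts once:
  ∫_0^2/3 −u'' v dx = −[u'(x) v(x)]_0^2/3 + ∫_0^2/3 u'(x) v'(x) dx.
Thus ∫_0^2/3 u'(x) v'(x) dx = ∫_0^2/3 f(x) v(x) dx + [u'(x) v(x)]_0^2/3.
Choose V so that boundary terms are either known or forced to vanish.
u is Dirichlet: u(0) = u(2/3) = 0. Let V = H^1_0(0, 2/3); then v(0) = v(2/3) = 0, and [u' v]_0^2/3 = 0.
Weak formulation: find u (satisfying any essential BC) such that ∫_0^2/3 u'(x) v'(x) dx = ∫_0^2/3 f v dx for all v ∈ V.
Substituting f(x) = 3*sin(9*π*x/2), the right-hand side is ∫_0^2/3 (3*sin(9*π*x/2)) v dx.


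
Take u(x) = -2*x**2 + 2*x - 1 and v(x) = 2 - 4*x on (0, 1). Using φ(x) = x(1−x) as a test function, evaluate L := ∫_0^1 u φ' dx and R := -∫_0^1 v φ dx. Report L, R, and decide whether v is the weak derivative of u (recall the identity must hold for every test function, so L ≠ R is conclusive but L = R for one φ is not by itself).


LHS = 0, RHS = 0. Yes, v = u' weakly.

u(x) = -2*x**2 + 2*x - 1, classical derivative u'(x) = 2 - 4*x.
φ(x) = x(1−x), so φ'(x) = 1 - 2*x.
Note φ(0) = φ(1) = 0, so the boundary term u·φ vanishes.
LHS = ∫_0^1 u(x) φ'(x) dx = ∫_0^1 (4*x^3 - 6*x^2 + 4*x - 1) dx. Term by term:
  ∫_0^1 4*x^3 dx = 1;  ∫_0^1 -6*x^2 dx = -2;  ∫_0^1 4*x dx = 2;
  ∫_0^1 -1 dx = -1.
Sum: 1 − 2 + 2 − 1 = 0.
So LHS = 0.
∫_0^1 v(x) φ(x) dx = ∫_0^1 (4*x^3 - 6*x^2 + 2*x) dx. Term by term:
  ∫_0^1 4*x^3 dx = 1;  ∫_0^1 -6*x^2 dx = -2;  ∫_0^1 2*x dx = 1.
Sum: 1 − 2 + 1 = 0.
So RHS = -∫_0^1 v(x) φ(x) dx = 0.
LHS = RHS, so the identity holds for this test φ.
Moreover u is smooth here and v(x) = u'(x) = 2 - 4*x pointwise, so the identity holds for every test function. Hence v is the weak derivative of u.


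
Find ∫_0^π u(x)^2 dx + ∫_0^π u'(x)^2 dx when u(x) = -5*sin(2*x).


||u||_{H^1(0,π)}^2 = 125*π/2

u'(x) = -10*cos(2*x).
Expand u² and (u')² and integrate term by term on (0, π), using: for integers n ≥ 1, ∫_0^π sin²(nx) dx = ∫_0^π cos²(nx) dx = π/2; for n ≠ n', ∫_0^π sin(nx)sin(n'x) dx = ∫_0^π cos(nx)cos(n'x) dx = 0; and by product-to-sum, ∫_0^π sin(nx)cos(n'x) dx = ½∫_0^π [sin((n+n')x) + sin((n−n')x)] dx, which is 0 when n+n' is even and 2n/(n²−n'²) when n+n' is odd (it need not vanish on (0, π)).
  u² squared terms: (-5)²·∫sin(2x)² dx = 25·π/2 = 25*π/2.
  So ∫_0^π u² dx = 25*π/2.
  (u')² squared terms: (-10)²·∫cos(2x)² dx = 100·π/2 = 50*π.
  So ∫_0^π (u')² dx = 50*π.
||u||_{H^1}^2 = (25*π/2) + (50*π) = 125*π/2.


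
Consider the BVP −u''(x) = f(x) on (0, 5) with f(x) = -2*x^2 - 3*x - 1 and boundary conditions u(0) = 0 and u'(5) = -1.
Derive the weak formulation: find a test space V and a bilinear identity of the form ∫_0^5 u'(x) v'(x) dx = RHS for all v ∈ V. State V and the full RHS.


V = {v ∈ H^1(0, 5) : v(0) = 0} (test functions vanish at x = 0 where u is specified); weak form: ∫_0^5 u'v' dx = ∫_0^5 (-2*x^2 - 3*x - 1) v dx − v(5) for all v ∈ V.

Multiply both sides by a test function v and integrate from 0 to 5:
  ∫_0^5 −u''(x) v(x) dx = ∫_0^5 f(x) v(x) dx.
Integrate the LHS by parts once:
  ∫_0^5 −u'' v dx = −[u'(x) v(x)]_0^5 + ∫_0^5 u'(x) v'(x) dx.
Thus ∫_0^5 u'(x) v'(x) dx = ∫_0^5 f(x) v(x) dx + [u'(x) v(x)]_0^5.
Choose V so that boundary terms are either known or forced to vanish.
Mixed BC: u(0) = 0 (Dirichlet) and u'(5) = -1 (Neumann). Define V = {v ∈ H^1(0, 5) : v(0) = 0}. Then [u' v]_0^5 = u'(5)·v(5) − u'(0)·0 = − v(5).
Weak formulation: find u (satisfying any essential BC) such that ∫_0^5 u'(x) v'(x) dx = ∫_0^5 f v dx − v(5) for all v ∈ V (Dirichlet at 0 absorbed into V; Neumann datum at x = 5 contributes the boundary term).
Substituting f(x) = -2*x^2 - 3*x - 1, the right-hand side is ∫_0^5 (-2*x^2 - 3*x - 1) v dx − v(5).
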